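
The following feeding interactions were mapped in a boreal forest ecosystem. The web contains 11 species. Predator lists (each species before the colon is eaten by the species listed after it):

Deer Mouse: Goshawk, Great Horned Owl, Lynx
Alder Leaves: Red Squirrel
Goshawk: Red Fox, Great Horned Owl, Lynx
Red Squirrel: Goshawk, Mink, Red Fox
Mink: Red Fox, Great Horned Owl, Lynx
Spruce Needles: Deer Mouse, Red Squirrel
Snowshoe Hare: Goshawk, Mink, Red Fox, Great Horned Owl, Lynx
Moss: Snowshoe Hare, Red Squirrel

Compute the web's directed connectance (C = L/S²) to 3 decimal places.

The web has S = 11 species and L = 22 feeding links.
C = L / S² = 22 / 121 = 0.1818 ≈ 0.182.

C = 0.182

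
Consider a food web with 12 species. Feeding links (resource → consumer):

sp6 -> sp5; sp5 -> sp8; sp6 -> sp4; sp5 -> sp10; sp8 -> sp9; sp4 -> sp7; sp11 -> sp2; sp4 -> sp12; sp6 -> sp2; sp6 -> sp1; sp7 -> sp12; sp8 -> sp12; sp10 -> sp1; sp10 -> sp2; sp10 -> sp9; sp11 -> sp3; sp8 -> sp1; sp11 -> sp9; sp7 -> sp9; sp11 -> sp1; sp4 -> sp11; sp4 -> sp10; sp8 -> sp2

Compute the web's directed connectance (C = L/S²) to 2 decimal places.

C = 0.16

The web has S = 12 species and L = 23 feeding links.
C = L / S² = 23 / 144 = 0.1597 ≈ 0.16.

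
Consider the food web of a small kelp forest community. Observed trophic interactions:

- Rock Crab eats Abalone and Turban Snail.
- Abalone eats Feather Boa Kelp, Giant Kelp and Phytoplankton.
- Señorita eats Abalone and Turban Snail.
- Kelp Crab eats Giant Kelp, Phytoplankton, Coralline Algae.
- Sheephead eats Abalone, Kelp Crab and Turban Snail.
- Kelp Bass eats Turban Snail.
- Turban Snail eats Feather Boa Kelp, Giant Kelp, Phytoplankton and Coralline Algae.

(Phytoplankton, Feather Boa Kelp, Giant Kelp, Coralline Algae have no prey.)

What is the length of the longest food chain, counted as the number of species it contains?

3 species

One longest chain: Phytoplankton → Abalone → Rock Crab.
It has 3 species and 2 links.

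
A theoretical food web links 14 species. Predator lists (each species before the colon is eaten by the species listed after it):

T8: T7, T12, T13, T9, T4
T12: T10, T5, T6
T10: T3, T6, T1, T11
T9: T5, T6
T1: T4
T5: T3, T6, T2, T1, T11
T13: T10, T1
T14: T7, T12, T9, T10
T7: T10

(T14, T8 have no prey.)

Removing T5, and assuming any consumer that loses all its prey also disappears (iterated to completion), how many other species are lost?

Remove T5.
Round 1: T2 (all prey gone) → extinct.
No further losses. Total secondary extinctions: 1.

1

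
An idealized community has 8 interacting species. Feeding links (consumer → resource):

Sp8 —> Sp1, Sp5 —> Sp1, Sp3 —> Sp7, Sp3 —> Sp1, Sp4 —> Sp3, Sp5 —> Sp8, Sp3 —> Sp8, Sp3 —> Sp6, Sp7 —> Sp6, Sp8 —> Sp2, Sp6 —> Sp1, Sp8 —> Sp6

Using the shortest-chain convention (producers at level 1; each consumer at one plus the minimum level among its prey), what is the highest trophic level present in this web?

Producers (level 1): Sp2, Sp1.
Following each consumer down to its lowest-level prey: Sp1 → Sp3 → Sp4 (levels 1 through 3).
All prey of Sp4 (Sp3 2) are at level 2 or above, so Sp4 is at level 1 + 2 = 3.
Every consumer has at least one prey at level 2 or below, so none exceeds level 3.

3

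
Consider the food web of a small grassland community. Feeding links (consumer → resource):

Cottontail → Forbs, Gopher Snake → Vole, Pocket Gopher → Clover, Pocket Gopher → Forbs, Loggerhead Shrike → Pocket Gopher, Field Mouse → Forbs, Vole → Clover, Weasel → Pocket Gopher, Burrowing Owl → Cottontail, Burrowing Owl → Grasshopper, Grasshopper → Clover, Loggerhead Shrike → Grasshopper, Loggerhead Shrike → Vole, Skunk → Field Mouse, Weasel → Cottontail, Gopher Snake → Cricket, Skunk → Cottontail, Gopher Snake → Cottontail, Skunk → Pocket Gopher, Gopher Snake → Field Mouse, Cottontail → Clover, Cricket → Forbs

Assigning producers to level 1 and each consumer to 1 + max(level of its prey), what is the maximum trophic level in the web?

Producers (level 1): Forbs, Clover.
Clover → Vole → Loggerhead Shrike gives Loggerhead Shrike level 3.
No species has a prey at level 3, so no species reaches level 4.

3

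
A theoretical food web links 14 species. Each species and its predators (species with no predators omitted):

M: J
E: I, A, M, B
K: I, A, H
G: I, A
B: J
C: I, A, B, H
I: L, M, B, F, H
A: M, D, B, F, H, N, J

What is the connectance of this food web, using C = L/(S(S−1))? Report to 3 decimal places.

C = 0.148

The web has S = 14 species and L = 27 feeding links.
C = L / (S(S−1)) = 27 / 182 = 0.1484 ≈ 0.148.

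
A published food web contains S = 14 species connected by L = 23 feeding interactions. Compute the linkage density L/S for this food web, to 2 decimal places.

L/S = 1.64

There are L = 23 links among S = 14 species.
L/S = 23/14 = 1.6429 ≈ 1.64.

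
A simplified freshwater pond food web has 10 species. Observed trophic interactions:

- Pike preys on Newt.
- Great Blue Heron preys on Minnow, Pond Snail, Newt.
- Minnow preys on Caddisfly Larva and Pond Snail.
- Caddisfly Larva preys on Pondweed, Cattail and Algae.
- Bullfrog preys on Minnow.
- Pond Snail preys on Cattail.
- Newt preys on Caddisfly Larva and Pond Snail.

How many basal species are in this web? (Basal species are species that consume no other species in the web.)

Basal species (no prey listed): Cattail, Algae, Pondweed.
Count: 3.

3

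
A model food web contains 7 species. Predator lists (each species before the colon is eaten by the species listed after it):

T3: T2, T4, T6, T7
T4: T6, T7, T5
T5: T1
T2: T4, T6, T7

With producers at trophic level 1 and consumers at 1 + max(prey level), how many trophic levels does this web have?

Producers (level 1): T3.
T3 → T2 → T4 → T5 → T1 gives T1 level 5.
No species has a prey at level 5, so no species reaches level 6.

5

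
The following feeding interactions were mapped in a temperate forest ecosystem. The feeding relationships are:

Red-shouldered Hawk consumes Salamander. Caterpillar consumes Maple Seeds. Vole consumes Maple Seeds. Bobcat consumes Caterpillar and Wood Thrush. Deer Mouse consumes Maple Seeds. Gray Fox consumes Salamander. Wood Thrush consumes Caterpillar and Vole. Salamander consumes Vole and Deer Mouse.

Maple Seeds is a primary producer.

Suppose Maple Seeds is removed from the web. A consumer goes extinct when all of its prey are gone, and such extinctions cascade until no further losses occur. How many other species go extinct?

8

Remove Maple Seeds.
Round 1: Caterpillar (all prey gone), Deer Mouse (all prey gone), Vole (all prey gone) → extinct.
Round 2: Wood Thrush (all prey gone), Salamander (all prey gone) → extinct.
Round 3: Gray Fox (all prey gone), Bobcat (all prey gone), Red-shouldered Hawk (all prey gone) → extinct.
No further losses. Total secondary extinctions: 8.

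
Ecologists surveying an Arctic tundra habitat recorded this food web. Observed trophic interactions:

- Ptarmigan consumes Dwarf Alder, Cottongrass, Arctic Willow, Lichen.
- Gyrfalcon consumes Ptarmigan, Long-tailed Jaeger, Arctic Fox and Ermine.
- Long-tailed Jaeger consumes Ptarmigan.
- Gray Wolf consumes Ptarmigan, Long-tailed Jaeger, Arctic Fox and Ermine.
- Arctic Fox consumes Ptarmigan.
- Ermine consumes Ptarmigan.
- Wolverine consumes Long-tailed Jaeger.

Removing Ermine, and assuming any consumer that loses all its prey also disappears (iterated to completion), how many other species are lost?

Remove Ermine.
Every predator of it retains at least one other prey: Gyrfalcon still has Ptarmigan, Long-tailed Jaeger, Arctic Fox; Gray Wolf still has Ptarmigan, Long-tailed Jaeger, Arctic Fox.
No consumer loses all prey, so no secondary extinctions occur.

0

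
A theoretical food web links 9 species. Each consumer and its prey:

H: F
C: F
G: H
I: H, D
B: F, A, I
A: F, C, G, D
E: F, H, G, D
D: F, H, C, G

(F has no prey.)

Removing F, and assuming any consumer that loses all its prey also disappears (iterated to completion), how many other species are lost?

8

Remove F.
Round 1: H (all prey gone), C (all prey gone) → extinct.
Round 2: G (all prey gone) → extinct.
Round 3: D (all prey gone) → extinct.
Round 4: E (all prey gone), A (all prey gone), I (all prey gone) → extinct.
Round 5: B (all prey gone) → extinct.
No further losses. Total secondary extinctions: 8.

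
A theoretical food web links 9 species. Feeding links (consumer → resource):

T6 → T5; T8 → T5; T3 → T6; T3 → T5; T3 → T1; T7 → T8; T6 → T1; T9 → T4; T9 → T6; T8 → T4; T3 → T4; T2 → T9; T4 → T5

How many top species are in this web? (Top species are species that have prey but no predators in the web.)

3

Top species (has prey, but nothing eats it): T3, T2, T7.
Count: 3.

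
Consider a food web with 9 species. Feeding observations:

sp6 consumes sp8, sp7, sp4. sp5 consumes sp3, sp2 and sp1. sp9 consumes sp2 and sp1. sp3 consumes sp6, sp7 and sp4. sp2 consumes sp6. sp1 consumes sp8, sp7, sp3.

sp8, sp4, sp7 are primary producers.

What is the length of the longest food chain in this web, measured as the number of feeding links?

4 links

One longest chain: sp8 → sp6 → sp3 → sp1 → sp9.
It has 5 species and 4 links.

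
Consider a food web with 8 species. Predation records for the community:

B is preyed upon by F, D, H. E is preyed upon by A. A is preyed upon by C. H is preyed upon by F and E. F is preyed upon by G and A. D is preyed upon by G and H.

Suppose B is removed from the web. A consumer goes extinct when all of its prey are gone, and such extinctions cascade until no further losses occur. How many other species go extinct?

Remove B.
Round 1: D (all prey gone) → extinct.
Round 2: H (all prey gone) → extinct.
Round 3: E (all prey gone), F (all prey gone) → extinct.
Round 4: A (all prey gone), G (all prey gone) → extinct.
Round 5: C (all prey gone) → extinct.
No further losses. Total secondary extinctions: 7.

7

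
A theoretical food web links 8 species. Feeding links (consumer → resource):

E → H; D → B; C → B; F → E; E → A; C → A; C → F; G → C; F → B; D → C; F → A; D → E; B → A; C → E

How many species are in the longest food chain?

5 species

One longest chain: H → E → F → C → G.
It has 5 species and 4 links.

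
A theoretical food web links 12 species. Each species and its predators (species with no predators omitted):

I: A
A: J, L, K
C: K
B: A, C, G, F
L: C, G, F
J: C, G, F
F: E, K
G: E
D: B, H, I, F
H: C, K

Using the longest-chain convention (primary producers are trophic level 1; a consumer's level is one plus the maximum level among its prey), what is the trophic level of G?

D is a producer → level 1.
B eats D → level 2.
A eats B (level 2); other prey at levels: I 2 → level 3.
J eats A → level 4.
G eats J (level 4); other prey at levels: B 2, L 4 → level 5.

Trophic level 5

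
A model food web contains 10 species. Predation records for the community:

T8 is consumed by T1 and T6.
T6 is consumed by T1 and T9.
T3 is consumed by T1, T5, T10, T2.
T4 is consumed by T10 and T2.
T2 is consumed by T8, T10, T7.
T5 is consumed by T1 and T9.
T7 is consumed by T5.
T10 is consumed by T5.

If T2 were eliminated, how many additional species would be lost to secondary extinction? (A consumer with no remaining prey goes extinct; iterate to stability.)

Remove T2.
Round 1: T7 (all prey gone), T8 (all prey gone) → extinct.
Round 2: T6 (all prey gone) → extinct.
No further losses. Total secondary extinctions: 3.

3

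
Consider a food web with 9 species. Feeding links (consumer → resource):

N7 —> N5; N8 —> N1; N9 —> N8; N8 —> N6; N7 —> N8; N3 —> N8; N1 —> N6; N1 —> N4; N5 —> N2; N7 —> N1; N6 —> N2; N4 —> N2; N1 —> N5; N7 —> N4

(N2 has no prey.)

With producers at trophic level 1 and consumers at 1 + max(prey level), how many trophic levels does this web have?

Producers (level 1): N2.
N2 → N5 → N1 → N8 → N3 gives N3 level 5.
No species has a prey at level 5, so no species reaches level 6.

5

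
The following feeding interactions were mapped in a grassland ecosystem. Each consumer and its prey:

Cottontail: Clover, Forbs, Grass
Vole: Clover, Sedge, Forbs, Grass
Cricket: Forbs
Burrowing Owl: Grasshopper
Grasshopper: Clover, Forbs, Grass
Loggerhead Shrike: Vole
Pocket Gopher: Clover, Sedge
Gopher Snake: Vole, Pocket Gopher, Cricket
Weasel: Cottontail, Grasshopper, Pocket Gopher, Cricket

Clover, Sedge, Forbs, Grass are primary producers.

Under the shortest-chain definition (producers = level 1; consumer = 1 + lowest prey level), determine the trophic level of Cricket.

Forbs is a producer → level 1.
Cricket eats Forbs → level 2.

Trophic level 2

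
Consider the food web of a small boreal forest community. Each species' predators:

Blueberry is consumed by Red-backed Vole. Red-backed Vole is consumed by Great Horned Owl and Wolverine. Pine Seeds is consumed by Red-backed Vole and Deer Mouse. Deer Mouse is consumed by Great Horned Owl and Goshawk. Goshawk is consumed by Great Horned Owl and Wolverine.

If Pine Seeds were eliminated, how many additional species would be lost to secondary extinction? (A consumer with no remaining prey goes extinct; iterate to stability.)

2

Remove Pine Seeds.
Round 1: Deer Mouse (all prey gone) → extinct.
Round 2: Goshawk (all prey gone) → extinct.
No further losses. Total secondary extinctions: 2.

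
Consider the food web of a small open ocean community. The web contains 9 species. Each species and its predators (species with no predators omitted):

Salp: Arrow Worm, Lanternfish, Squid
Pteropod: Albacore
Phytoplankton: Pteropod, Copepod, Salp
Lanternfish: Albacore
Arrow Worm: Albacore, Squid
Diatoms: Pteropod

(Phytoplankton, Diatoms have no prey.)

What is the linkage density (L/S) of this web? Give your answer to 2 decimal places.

There are L = 11 links among S = 9 species.
L/S = 11/9 = 1.2222 ≈ 1.22.

L/S = 1.22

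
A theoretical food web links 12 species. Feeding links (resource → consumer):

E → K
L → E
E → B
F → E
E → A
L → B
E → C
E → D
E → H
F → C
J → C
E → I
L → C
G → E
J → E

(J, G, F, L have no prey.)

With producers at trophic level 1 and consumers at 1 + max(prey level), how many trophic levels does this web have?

3

Producers (level 1): J, G, F, L.
J → E → C gives C level 3.
No species has a prey at level 3, so no species reaches level 4.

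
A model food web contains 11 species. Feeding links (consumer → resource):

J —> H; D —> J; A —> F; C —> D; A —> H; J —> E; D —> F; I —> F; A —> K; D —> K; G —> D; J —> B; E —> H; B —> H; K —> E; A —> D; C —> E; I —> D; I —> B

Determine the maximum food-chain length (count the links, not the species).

4 links

One longest chain: H → E → J → D → C.
It has 5 species and 4 links.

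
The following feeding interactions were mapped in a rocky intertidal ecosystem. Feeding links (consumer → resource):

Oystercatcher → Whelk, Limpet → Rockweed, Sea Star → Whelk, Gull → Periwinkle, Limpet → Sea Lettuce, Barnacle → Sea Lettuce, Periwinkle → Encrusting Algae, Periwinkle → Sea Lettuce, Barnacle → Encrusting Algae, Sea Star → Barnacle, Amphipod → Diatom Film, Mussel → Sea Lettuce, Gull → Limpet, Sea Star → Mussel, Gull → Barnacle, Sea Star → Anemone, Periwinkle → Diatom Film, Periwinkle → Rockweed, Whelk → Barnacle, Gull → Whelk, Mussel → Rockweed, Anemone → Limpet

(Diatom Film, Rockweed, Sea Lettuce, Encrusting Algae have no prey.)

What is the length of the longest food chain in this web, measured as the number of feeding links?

One longest chain: Sea Lettuce → Barnacle → Whelk → Gull.
It has 4 species and 3 links.

3 links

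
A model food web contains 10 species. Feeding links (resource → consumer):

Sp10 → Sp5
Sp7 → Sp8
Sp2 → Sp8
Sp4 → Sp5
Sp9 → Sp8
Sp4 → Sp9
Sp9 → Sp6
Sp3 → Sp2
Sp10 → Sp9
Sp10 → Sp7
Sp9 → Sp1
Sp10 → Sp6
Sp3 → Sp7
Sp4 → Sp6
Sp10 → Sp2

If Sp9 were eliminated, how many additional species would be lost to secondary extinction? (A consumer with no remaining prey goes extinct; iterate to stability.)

Remove Sp9.
Round 1: Sp1 (all prey gone) → extinct.
No further losses. Total secondary extinctions: 1.

1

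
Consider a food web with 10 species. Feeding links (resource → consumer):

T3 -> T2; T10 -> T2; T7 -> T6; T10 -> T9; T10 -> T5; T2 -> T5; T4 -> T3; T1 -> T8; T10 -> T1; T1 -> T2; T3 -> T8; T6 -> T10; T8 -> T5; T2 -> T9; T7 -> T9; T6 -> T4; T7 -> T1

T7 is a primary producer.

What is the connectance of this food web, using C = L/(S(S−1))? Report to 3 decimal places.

C = 0.189

The web has S = 10 species and L = 17 feeding links.
C = L / (S(S−1)) = 17 / 90 = 0.1889 ≈ 0.189.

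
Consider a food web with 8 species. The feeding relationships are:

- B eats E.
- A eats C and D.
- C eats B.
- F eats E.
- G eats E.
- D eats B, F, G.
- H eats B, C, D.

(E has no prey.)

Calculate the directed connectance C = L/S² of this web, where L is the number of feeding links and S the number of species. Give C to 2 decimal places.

The web has S = 8 species and L = 12 feeding links.
C = L / S² = 12 / 64 = 0.1875 ≈ 0.19.

C = 0.19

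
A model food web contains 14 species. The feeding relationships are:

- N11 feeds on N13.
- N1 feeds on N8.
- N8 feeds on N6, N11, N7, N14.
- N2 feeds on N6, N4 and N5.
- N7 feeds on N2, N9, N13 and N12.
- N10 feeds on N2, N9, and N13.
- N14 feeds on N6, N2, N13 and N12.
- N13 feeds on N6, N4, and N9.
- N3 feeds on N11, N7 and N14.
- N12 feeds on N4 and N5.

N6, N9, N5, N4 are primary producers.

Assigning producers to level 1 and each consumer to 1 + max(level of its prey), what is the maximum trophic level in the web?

Producers (level 1): N6, N9, N5, N4.
N6 → N2 → N7 → N8 → N1 gives N1 level 5.
No species has a prey at level 5, so no species reaches level 6.

5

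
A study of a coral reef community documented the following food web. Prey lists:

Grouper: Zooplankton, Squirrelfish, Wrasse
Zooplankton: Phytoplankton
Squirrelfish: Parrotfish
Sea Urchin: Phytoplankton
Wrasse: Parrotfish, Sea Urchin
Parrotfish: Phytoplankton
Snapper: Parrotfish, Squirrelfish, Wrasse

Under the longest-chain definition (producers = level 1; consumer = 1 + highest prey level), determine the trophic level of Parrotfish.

Phytoplankton is a producer → level 1.
Parrotfish eats Phytoplankton → level 2.

Trophic level 2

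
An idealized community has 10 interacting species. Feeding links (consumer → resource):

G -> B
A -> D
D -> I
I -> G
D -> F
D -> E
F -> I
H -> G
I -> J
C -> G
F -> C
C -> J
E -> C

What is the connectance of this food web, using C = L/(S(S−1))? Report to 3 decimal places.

C = 0.144

The web has S = 10 species and L = 13 feeding links.
C = L / (S(S−1)) = 13 / 90 = 0.1444 ≈ 0.144.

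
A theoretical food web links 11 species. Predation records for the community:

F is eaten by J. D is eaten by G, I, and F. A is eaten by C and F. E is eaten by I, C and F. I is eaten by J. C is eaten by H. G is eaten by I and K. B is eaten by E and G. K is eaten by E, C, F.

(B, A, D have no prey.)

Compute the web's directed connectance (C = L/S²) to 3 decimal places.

The web has S = 11 species and L = 18 feeding links.
C = L / S² = 18 / 121 = 0.1488 ≈ 0.149.

C = 0.149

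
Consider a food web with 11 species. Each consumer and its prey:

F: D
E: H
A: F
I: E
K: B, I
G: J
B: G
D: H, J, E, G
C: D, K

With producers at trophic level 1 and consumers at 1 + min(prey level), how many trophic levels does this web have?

4

Producers (level 1): H, J.
Following each consumer down to its lowest-level prey: H → D → F → A (levels 1 through 4).
All prey of A (F 3) are at level 3 or above, so A is at level 1 + 3 = 4.
Every consumer has at least one prey at level 3 or below, so none exceeds level 4.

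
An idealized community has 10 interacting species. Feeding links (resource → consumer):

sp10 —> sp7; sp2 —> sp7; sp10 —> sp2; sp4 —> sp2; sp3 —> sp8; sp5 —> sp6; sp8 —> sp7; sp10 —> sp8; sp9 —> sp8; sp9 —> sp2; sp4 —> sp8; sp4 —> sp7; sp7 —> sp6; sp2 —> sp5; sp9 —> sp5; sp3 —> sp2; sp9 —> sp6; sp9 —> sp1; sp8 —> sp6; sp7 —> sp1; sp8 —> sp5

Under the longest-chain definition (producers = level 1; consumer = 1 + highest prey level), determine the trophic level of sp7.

Trophic level 3

sp3 is a producer → level 1.
sp2 eats sp3 (level 1); other prey at levels: sp9 1, sp10 1, sp4 1 → level 2.
sp7 eats sp2 (level 2); other prey at levels: sp10 1, sp4 1, sp8 2 → level 3.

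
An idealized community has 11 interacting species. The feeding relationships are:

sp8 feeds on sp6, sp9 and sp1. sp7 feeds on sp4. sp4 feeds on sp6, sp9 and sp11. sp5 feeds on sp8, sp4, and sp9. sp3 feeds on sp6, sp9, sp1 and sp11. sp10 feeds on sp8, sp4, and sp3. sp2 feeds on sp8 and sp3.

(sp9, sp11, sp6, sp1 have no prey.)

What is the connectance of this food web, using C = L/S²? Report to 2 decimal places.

C = 0.16

The web has S = 11 species and L = 19 feeding links.
C = L / S² = 19 / 121 = 0.1570 ≈ 0.16.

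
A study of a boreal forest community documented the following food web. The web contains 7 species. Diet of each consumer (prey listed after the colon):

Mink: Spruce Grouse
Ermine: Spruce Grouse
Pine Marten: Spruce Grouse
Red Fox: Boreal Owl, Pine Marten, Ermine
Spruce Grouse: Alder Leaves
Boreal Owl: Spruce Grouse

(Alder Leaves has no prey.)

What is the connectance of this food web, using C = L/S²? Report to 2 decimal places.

C = 0.16

The web has S = 7 species and L = 8 feeding links.
C = L / S² = 8 / 49 = 0.1633 ≈ 0.16.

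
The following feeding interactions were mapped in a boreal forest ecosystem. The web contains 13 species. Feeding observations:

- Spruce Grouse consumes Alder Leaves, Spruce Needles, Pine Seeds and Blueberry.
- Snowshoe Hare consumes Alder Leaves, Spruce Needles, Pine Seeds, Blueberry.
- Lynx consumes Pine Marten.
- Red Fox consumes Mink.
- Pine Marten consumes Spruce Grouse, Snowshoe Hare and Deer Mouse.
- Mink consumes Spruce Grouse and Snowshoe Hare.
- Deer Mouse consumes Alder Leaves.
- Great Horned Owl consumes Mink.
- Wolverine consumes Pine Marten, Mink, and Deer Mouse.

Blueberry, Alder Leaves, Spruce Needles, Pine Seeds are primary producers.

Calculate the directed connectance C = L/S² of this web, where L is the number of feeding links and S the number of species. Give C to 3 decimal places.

C = 0.118

The web has S = 13 species and L = 20 feeding links.
C = L / S² = 20 / 169 = 0.1183 ≈ 0.118.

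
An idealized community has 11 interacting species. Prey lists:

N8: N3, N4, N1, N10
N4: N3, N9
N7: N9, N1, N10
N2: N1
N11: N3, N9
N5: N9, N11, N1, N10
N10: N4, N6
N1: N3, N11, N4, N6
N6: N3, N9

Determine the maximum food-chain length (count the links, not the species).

3 links

One longest chain: N3 → N11 → N1 → N5.
It has 4 species and 3 links.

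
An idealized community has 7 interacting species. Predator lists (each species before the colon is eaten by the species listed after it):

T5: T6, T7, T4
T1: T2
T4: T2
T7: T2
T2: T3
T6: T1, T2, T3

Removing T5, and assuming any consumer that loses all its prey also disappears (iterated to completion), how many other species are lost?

Remove T5.
Round 1: T6 (all prey gone), T7 (all prey gone), T4 (all prey gone) → extinct.
Round 2: T1 (all prey gone) → extinct.
Round 3: T2 (all prey gone) → extinct.
Round 4: T3 (all prey gone) → extinct.
No further losses. Total secondary extinctions: 6.

6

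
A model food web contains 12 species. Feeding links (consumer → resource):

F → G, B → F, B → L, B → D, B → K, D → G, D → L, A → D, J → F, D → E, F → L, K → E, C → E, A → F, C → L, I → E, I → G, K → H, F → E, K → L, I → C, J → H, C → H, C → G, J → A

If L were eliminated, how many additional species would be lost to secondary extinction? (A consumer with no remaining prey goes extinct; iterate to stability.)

0

Remove L.
Every predator of it retains at least one other prey: F still has G, E; C still has G, E, H; K still has E, H; D still has G, E; B still has F, K, D.
No consumer loses all prey, so no secondary extinctions occur.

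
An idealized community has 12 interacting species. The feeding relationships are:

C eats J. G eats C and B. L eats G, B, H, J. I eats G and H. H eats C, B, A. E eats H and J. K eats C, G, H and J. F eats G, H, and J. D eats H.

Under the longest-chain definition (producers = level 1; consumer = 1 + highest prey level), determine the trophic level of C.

J is a producer → level 1.
C eats J → level 2.

Trophic level 2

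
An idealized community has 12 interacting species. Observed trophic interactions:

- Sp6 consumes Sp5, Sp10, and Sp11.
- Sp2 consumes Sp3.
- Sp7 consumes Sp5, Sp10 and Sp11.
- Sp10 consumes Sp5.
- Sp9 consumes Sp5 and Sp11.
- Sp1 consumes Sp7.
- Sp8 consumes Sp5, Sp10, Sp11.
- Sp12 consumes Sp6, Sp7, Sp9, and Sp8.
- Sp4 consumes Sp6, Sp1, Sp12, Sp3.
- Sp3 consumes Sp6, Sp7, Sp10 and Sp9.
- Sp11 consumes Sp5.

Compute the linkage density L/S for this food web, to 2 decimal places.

L/S = 2.25

There are L = 27 links among S = 12 species.
L/S = 27/12 = 2.2500 ≈ 2.25.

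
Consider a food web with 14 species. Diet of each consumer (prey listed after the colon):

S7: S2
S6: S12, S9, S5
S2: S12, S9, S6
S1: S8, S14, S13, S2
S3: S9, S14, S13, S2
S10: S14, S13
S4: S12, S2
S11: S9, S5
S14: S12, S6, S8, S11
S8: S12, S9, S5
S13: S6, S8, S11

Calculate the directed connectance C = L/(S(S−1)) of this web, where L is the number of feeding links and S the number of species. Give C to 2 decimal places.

The web has S = 14 species and L = 31 feeding links.
C = L / (S(S−1)) = 31 / 182 = 0.1703 ≈ 0.17.

C = 0.17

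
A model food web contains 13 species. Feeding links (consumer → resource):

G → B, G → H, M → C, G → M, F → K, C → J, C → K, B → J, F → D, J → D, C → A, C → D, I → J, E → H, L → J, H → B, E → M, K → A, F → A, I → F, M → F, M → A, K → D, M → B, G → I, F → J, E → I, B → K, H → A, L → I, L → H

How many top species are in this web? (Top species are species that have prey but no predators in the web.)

3

Top species (has prey, but nothing eats it): L, E, G.
Count: 3.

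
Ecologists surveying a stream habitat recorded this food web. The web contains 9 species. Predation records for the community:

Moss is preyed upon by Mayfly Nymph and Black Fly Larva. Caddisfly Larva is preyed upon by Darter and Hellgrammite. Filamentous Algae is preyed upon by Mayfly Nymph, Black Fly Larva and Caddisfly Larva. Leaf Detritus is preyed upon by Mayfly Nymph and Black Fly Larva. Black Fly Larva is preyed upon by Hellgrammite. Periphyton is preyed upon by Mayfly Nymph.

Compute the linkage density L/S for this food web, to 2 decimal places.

L/S = 1.22

There are L = 11 links among S = 9 species.
L/S = 11/9 = 1.2222 ≈ 1.22.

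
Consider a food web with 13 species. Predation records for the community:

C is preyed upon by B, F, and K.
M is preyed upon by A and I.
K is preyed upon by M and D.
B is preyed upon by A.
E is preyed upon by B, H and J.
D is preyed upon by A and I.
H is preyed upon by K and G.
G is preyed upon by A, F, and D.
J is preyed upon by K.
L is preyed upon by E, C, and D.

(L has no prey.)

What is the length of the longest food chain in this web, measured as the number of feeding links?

One longest chain: L → E → J → K → M → A.
It has 6 species and 5 links.

5 links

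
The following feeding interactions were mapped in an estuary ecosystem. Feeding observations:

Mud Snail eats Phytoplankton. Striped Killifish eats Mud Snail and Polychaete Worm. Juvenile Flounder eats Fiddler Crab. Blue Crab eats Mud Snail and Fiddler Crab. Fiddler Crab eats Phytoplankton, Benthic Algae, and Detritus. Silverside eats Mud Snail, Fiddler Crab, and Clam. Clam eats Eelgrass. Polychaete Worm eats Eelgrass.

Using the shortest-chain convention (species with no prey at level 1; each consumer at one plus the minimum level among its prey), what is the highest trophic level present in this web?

Basal resources (level 1): Eelgrass, Benthic Algae, Detritus, Phytoplankton.
Following each consumer down to its lowest-level prey: Phytoplankton → Mud Snail → Silverside (levels 1 through 3).
All prey of Silverside (Mud Snail 2, Clam 2, Fiddler Crab 2) are at level 2 or above, so Silverside is at level 1 + 2 = 3.
Every consumer has at least one prey at level 2 or below, so none exceeds level 3.

3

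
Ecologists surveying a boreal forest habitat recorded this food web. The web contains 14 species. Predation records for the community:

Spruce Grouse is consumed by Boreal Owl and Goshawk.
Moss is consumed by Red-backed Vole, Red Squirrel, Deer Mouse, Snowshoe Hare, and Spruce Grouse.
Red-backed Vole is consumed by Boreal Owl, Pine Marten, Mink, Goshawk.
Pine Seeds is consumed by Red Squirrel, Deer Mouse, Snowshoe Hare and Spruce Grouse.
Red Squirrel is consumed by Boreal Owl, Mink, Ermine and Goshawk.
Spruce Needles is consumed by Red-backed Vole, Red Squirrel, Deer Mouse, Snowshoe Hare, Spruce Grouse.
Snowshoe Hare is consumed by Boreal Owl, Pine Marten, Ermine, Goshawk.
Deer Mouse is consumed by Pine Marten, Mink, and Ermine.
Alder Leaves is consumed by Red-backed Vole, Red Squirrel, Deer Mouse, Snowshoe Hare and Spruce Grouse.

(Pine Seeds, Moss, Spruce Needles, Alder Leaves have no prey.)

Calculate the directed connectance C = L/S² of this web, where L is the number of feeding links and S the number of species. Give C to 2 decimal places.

C = 0.18

The web has S = 14 species and L = 36 feeding links.
C = L / S² = 36 / 196 = 0.1837 ≈ 0.18.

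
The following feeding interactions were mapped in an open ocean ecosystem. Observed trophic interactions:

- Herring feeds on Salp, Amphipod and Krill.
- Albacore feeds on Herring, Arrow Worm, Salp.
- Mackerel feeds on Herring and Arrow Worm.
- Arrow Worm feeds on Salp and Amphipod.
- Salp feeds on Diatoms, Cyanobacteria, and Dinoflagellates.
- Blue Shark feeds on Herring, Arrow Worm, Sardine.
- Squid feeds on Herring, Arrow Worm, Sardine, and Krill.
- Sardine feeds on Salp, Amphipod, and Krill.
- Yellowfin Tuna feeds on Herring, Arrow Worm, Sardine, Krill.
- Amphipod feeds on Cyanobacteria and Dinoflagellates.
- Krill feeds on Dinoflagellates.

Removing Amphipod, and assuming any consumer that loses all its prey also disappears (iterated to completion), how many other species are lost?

Remove Amphipod.
Every predator of it retains at least one other prey: Herring still has Krill, Salp; Sardine still has Krill, Salp; Arrow Worm still has Salp.
No consumer loses all prey, so no secondary extinctions occur.

0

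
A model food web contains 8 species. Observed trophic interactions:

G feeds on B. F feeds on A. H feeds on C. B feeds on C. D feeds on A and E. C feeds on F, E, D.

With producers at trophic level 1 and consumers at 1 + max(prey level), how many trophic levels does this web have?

5

Producers (level 1): A, E.
A → D → C → B → G gives G level 5.
No species has a prey at level 5, so no species reaches level 6.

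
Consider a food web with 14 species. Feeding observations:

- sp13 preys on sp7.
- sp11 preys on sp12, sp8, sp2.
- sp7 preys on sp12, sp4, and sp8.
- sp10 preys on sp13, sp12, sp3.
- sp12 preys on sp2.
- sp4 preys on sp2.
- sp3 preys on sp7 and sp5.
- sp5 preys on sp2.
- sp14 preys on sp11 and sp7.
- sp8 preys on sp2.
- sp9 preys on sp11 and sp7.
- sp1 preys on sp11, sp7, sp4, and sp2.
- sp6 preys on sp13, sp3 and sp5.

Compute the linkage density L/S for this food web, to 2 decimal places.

There are L = 27 links among S = 14 species.
L/S = 27/14 = 1.9286 ≈ 1.93.

L/S = 1.93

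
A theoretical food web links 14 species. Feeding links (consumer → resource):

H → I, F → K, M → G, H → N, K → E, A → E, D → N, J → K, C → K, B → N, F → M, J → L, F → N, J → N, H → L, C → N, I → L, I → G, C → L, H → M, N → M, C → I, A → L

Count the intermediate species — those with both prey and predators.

4

Intermediate species (has both prey and predators): I, M, K, N.
Count: 4.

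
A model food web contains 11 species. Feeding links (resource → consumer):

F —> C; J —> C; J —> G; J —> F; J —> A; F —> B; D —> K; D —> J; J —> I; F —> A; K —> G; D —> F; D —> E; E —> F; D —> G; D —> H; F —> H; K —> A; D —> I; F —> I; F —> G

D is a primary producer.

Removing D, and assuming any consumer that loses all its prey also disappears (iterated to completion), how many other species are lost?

10

Remove D.
Round 1: E (all prey gone), K (all prey gone), J (all prey gone) → extinct.
Round 2: F (all prey gone) → extinct.
Round 3: C (all prey gone), H (all prey gone), A (all prey gone), G (all prey gone), I (all prey gone), B (all prey gone) → extinct.
No further losses. Total secondary extinctions: 10.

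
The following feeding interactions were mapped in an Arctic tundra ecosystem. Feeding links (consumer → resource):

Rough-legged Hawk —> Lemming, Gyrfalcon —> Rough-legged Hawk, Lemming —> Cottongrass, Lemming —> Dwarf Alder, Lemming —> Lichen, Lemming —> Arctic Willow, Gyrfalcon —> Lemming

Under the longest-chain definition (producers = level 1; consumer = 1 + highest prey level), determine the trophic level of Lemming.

Trophic level 2

Cottongrass is a producer → level 1.
Lemming eats Cottongrass (level 1); other prey at levels: Lichen 1, Dwarf Alder 1, Arctic Willow 1 → level 2.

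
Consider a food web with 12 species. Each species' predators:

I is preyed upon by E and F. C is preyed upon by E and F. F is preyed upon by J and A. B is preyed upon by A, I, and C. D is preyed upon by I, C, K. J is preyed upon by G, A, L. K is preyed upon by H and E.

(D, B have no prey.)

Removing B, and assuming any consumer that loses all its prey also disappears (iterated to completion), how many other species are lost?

0

Remove B.
Every predator of it retains at least one other prey: I still has D; C still has D; A still has F, J.
No consumer loses all prey, so no secondary extinctions occur.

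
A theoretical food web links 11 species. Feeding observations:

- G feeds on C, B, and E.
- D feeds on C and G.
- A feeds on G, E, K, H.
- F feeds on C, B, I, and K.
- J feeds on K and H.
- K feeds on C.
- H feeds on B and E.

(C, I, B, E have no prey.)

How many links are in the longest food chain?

2 links

One longest chain: C → G → D.
It has 3 species and 2 links.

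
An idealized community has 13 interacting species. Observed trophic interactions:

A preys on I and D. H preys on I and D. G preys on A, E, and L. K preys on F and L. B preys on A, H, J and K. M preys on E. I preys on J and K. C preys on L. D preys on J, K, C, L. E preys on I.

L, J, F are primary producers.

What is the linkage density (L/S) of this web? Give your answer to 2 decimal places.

L/S = 1.69

There are L = 22 links among S = 13 species.
L/S = 22/13 = 1.6923 ≈ 1.69.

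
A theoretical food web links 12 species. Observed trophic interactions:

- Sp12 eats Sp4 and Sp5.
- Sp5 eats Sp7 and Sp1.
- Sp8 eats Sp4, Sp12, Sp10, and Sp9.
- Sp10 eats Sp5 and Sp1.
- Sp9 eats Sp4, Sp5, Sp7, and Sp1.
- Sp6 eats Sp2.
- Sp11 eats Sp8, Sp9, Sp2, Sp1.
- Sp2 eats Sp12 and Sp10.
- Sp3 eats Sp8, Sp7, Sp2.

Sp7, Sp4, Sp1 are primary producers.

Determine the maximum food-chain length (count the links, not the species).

4 links

One longest chain: Sp7 → Sp5 → Sp12 → Sp2 → Sp3.
It has 5 species and 4 links.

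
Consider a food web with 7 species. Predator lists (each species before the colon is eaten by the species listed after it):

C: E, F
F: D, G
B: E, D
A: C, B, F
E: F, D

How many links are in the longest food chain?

One longest chain: A → C → E → F → D.
It has 5 species and 4 links.

4 links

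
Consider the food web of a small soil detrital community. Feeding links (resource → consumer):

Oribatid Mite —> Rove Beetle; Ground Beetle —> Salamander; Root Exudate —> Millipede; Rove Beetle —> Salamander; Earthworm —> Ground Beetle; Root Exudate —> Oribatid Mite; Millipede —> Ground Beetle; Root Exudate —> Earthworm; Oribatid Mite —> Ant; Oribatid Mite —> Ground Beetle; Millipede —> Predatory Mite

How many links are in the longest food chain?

3 links

One longest chain: Root Exudate → Oribatid Mite → Rove Beetle → Salamander.
It has 4 species and 3 links.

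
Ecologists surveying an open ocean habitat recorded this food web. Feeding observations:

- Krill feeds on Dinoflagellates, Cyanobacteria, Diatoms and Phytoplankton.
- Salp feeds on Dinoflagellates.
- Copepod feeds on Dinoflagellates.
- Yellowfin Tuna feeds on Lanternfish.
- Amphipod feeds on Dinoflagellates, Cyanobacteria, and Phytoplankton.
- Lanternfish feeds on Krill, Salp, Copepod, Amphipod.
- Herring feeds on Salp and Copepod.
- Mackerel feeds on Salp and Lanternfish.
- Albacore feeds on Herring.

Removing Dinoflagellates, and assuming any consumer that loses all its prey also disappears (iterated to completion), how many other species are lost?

Remove Dinoflagellates.
Round 1: Copepod (all prey gone), Salp (all prey gone) → extinct.
Round 2: Herring (all prey gone) → extinct.
Round 3: Albacore (all prey gone) → extinct.
No further losses. Total secondary extinctions: 4.

4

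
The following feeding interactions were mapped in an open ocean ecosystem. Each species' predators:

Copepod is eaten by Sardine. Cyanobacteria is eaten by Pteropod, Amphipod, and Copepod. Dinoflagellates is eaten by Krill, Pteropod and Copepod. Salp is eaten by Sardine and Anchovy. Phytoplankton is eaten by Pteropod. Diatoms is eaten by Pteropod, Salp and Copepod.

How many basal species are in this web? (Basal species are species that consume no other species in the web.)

Basal species (no prey listed): Dinoflagellates, Phytoplankton, Cyanobacteria, Diatoms.
Count: 4.

4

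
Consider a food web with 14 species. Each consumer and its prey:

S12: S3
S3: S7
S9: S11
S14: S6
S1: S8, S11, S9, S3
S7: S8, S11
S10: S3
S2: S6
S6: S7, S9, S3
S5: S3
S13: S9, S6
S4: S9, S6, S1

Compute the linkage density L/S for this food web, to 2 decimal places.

L/S = 1.50

There are L = 21 links among S = 14 species.
L/S = 21/14 = 1.5000 ≈ 1.50.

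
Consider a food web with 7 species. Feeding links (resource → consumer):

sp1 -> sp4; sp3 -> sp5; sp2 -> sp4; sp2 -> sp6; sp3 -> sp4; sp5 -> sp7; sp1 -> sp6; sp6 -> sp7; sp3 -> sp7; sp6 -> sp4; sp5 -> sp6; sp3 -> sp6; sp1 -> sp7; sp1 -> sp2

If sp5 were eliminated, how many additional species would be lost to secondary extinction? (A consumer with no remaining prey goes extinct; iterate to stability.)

Remove sp5.
Every predator of it retains at least one other prey: sp6 still has sp1, sp3, sp2; sp7 still has sp1, sp3, sp6.
No consumer loses all prey, so no secondary extinctions occur.

0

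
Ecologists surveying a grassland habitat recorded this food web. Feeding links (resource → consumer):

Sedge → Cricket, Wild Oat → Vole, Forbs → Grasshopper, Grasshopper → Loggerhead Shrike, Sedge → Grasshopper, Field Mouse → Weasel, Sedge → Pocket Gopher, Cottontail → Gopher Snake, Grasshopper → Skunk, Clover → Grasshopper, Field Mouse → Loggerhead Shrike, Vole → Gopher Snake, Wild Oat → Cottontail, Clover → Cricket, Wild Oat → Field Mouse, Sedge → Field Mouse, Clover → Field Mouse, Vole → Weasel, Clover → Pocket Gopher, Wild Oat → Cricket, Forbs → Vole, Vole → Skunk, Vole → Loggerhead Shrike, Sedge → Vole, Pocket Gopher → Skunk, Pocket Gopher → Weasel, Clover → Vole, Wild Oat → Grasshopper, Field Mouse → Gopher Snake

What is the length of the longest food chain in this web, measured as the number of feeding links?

One longest chain: Wild Oat → Grasshopper → Skunk.
It has 3 species and 2 links.

2 links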